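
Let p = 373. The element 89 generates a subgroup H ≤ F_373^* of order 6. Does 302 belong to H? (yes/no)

no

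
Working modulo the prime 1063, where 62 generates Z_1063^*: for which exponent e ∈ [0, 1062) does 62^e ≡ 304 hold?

582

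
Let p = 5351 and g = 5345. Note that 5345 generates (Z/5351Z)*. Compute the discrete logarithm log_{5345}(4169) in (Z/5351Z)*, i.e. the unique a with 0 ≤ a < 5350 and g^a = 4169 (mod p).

Baby-step giant-step with m = ceil(sqrt(5350)) = 74.
Baby table (5345^j mod 5351 for j=0..73):
  0:1  1:5345  2:36  3:5135  4:1296  5:2926  6:3848  7:3667
  8:4753  9:3588  10:5227  11:744  12:887  13:29  14:5177  15:1044
  16:4438  17:127  18:4589  19:4572  20:4674  21:4062  22:2383  23:1755
  24:172  25:4319  26:841  27:305  28:3521  29:278  30:3683  31:4657
  32:4164  33:1771  34:76  35:4895  36:2736  37:4988  38:2178  39:2985
  40:3494  41:440  42:2711  43:5138  44:1278  45:3034  46:3200  47:2204
  48:2829  49:4430  50:175  51:4301  52:949  53:5008  54:2058  55:3705
  56:4525  57:4956  58:2370  59:1833  60:5055  61:1776  62:46  63:5075
  64:1656  65:766  66:755  67:821  68:425  69:2801  70:4598  71:4518
  72:4998  73:2118
Giant step factor: 5345^(-74) ≡ 2142 (mod 5351).
Scan 4169·2142^i mod 5351 for i = 0, 1, …:
  i=0: 4169   i=1: 4530   i=2: 1897   i=3: 1965
  i=4: 3144   i=5: 2890   i=6: 4624   i=7: 5258
  i=8: 4132   i=9: 190     …   i=37: 810
  i=38: 1296
Match at i=38, j=4: a = 38·74 + 4 = 2816.

2816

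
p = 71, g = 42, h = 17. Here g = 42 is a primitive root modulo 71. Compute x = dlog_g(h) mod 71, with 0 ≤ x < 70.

63

Baby-step giant-step with m = ceil(sqrt(70)) = 9.
Baby table (42^j mod 71 for j=0..8):
  0:1  1:42  2:60  3:35  4:50  5:41  6:18  7:46
  8:15
Giant step factor: 42^(-9) ≡ 63 (mod 71).
Scan 17·63^i mod 71 for i = 0, 1, …:
  i=0: 17   i=1: 6   i=2: 23   i=3: 29
  i=4: 52   i=5: 10   i=6: 62   i=7: 1
Match at i=7, j=0: x = 7·9 + 0 = 63.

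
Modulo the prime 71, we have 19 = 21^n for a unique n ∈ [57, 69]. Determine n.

68

Compute 21^57 mod 71 = 61, then multiply by 21 repeatedly:
  21^57=61  21^58=3  21^59=63  21^60=45  21^61=22
  21^62=36  21^63=46  21^64=43  21^65=51  21^66=6
  21^67=55  21^68=19
Found 19 at exponent 68.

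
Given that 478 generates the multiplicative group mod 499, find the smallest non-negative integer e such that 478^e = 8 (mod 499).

Baby-step giant-step with m = ceil(sqrt(498)) = 23.
Baby table (478^j mod 499 for j=0..22):
  0:1  1:478  2:441  3:220  4:370  5:214  6:496  7:63
  8:174  9:338  10:387  11:356  12:9  13:310  14:476  15:483
  16:336  17:429  18:472  19:68  20:69  21:48  22:489
Giant step factor: 478^(-23) ≡ 240 (mod 499).
Scan 8·240^i mod 499 for i = 0, 1, …:
  i=0: 8   i=1: 423   i=2: 223   i=3: 127
  i=4: 41   i=5: 359   i=6: 332   i=7: 339
  i=8: 23   i=9: 31     …   i=18: 432
  i=19: 387
Match at i=19, j=10: e = 19·23 + 10 = 447.

447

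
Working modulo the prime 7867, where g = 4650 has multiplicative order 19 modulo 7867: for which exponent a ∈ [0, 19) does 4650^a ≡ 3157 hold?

12

Successive powers of 4650 modulo 7867:
  4650^0=1  4650^1=4650  4650^2=3984  4650^3=6682  4650^4=4517  4650^5=7027
  4650^6=3899  4650^7=4782  4650^8=4158  4650^9=5481  4650^10=5437  4650^11=5379
  4650^12=3157
So 4650^12 ≡ 3157 (mod 7867), giving a = 12.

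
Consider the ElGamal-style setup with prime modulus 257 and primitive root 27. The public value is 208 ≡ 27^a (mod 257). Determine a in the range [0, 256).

Baby-step giant-step with m = ceil(sqrt(256)) = 16.
Baby table (27^j mod 257 for j=0..15):
  0:1  1:27  2:215  3:151  4:222  5:83  6:185  7:112
  8:197  9:179  10:207  11:192  12:44  13:160  14:208  15:219
Giant step factor: 27^(-16) ≡ 129 (mod 257).
Scan 208·129^i mod 257 for i = 0, 1, …:
  i=0: 208
Match at i=0, j=14: a = 0·16 + 14 = 14.

14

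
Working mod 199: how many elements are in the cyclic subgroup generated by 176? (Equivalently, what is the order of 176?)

The order of 176 must divide p − 1 = 198 = 2 · 3^2 · 11.
Divisors: 1, 2, 3, 6, 9, 11, 18, 22, 33, 66, 99, 198.
Check each in increasing order: 176^1 ≡ 176;  176^2 ≡ 131;  176^3 ≡ 171;  176^6 ≡ 187;  176^9 ≡ 137;  176^11 ≡ 37;  176^18 ≡ 63;  176^22 ≡ 175;  176^33 ≡ 107;  176^66 ≡ 106;  176^99 ≡ 198;  176^198 ≡ 1.
Smallest exponent giving 1 is 198.

198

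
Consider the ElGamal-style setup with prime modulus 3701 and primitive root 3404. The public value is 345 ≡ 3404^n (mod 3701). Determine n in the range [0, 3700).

Baby-step giant-step with m = ceil(sqrt(3700)) = 61.
Baby table (3404^j mod 3701 for j=0..60):
  0:1  1:3404  2:3086  3:1306  4:723  5:3628  6:3176  7:483
  8:888  9:2736  10:1628  11:1315  12:1751  13:1794  14:126  15:3289
  16:231  17:1712  18:2274  19:1905  20:468  21:1642  22:858  23:543
  24:1573  25:2846  26:2267  27:283  28:1072  29:3603  30:3199  31:1054
  32:1547  33:3166  34:3453  35:3337  36:779  37:1800  38:2045  39:3300
  40:665  41:2349  42:1836  43:2456  44:3366  45:3269  46:2470  47:2909
  48:2061  49:2249  50:1928  51:1039  52:2301  53:1288  54:2368  55:3595
  56:1874  57:2273  58:2202  59:1083  60:336
Giant step factor: 3404^(-61) ≡ 2577 (mod 3701).
Scan 345·2577^i mod 3701 for i = 0, 1, …:
  i=0: 345   i=1: 825   i=2: 1651   i=3: 2178
  i=4: 1990   i=5: 2345   i=6: 3033   i=7: 3230
  i=8: 161   i=9: 385     …   i=46: 3328
  i=47: 1039
Match at i=47, j=51: n = 47·61 + 51 = 2918.

2918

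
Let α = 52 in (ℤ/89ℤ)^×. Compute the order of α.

8

The order of 52 must divide p − 1 = 88 = 2^3 · 11.
Divisors: 1, 2, 4, 8, 11, 22, 44, 88.
Check each in increasing order: 52^1 ≡ 52;  52^2 ≡ 34;  52^4 ≡ 88;  52^8 ≡ 1.
Smallest exponent giving 1 is 8.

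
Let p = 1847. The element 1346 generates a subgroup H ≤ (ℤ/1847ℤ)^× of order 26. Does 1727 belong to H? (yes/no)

no

1727 ∈ ⟨1346⟩ iff 1727^26 ≡ 1 (mod 1847), since |⟨1346⟩| = 26.
1727^26 mod 1847 = 955.
Since 955 ≠ 1, 1727 does not lie in the subgroup.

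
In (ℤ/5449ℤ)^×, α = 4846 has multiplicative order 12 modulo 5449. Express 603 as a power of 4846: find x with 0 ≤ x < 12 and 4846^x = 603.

7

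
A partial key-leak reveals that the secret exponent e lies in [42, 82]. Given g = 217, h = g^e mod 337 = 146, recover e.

63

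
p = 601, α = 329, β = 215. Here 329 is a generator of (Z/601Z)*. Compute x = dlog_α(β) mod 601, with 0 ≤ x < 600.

309

Baby-step giant-step with m = ceil(sqrt(600)) = 25.
Baby table (329^j mod 601 for j=0..24):
  0:1  1:329  2:61  3:236  4:115  5:573  6:404  7:95
  8:3  9:386  10:183  11:107  12:345  13:517  14:10  15:285
  16:9  17:557  18:549  19:321  20:434  21:349  22:30  23:254
  24:27
Giant step factor: 329^(-25) ≡ 387 (mod 601).
Scan 215·387^i mod 601 for i = 0, 1, …:
  i=0: 215   i=1: 267   i=2: 558   i=3: 187
  i=4: 249   i=5: 203   i=6: 431   i=7: 320
  i=8: 34   i=9: 537   i=10: 474   i=11: 133
  i=12: 386
Match at i=12, j=9: x = 12·25 + 9 = 309.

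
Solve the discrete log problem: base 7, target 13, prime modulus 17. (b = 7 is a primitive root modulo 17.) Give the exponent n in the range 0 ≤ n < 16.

12

Successive powers of 7 modulo 17:
  7^0=1  7^1=7  7^2=15  7^3=3  7^4=4  7^5=11
  7^6=9  7^7=12  7^8=16  7^9=10  7^10=2  7^11=14
  7^12=13
So 7^12 ≡ 13 (mod 17), giving n = 12.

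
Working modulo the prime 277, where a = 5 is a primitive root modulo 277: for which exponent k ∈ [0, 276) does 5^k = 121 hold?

14

Baby-step giant-step with m = ceil(sqrt(276)) = 17.
Baby table (5^j mod 277 for j=0..16):
  0:1  1:5  2:25  3:125  4:71  5:78  6:113  7:11
  8:55  9:275  10:267  11:227  12:27  13:135  14:121  15:51
  16:255
Giant step factor: 5^(-17) ≡ 209 (mod 277).
Scan 121·209^i mod 277 for i = 0, 1, …:
  i=0: 121
Match at i=0, j=14: k = 0·17 + 14 = 14.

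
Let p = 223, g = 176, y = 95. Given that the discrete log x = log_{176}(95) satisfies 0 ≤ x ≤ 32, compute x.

Compute 176^0 mod 223 = 1, then multiply by 176 repeatedly:
  176^0=1  176^1=176  176^2=202  176^3=95
Found 95 at exponent 3.

3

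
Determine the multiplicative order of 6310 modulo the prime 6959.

994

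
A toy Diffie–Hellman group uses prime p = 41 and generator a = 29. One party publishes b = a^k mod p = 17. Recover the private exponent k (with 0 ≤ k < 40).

Successive powers of 29 modulo 41:
  29^0=1  29^1=29  29^2=21  29^3=35  29^4=31  29^5=38
  29^6=36  29^7=19  29^8=18  29^9=30  29^10=9  29^11=15
  29^12=25  29^13=28  29^14=33  29^15=14  29^16=37  29^17=7
  29^18=39  29^19=24  29^20=40  29^21=12  29^22=20  29^23=6
  29^24=10  29^25=3  29^26=5  29^27=22  29^28=23  29^29=11
  29^30=32  29^31=26  29^32=16  29^33=13  29^34=8  29^35=27
  29^36=4  29^37=34  29^38=2  29^39=17
So 29^39 ≡ 17 (mod 41), giving k = 39.

39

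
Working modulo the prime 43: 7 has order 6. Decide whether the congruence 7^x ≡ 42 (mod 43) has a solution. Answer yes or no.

⟨7⟩ has order 6; its elements mod 43 are {1, 6, 7, 36, 37, 42}.
42 is in this set.

yes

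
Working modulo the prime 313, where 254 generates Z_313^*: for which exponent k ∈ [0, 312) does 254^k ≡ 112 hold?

17

Successive powers of 254 modulo 313:
  254^0=1  254^1=254  254^2=38  254^3=262  254^4=192  254^5=253
  254^6=97  254^7=224  254^8=243  254^9=61  254^10=157  254^11=127
  254^12=19  254^13=131  254^14=96  254^15=283  254^16=205  254^17=112
So 254^17 ≡ 112 (mod 313), giving k = 17.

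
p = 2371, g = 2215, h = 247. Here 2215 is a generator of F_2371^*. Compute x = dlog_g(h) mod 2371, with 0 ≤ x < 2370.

657

Baby-step giant-step with m = ceil(sqrt(2370)) = 49.
Baby table (2215^j mod 2371 for j=0..48):
  0:1  1:2215  2:626  3:1926  4:661  5:1208  6:1232  7:2230
  8:657  9:1832  10:1099  11:1639  12:384  13:1742  14:913  15:2203
  16:127  17:1527  18:1259  19:389  20:962  21:1672  22:2349  23:1061
  24:454  25:306  26:2055  27:1876  28:1348  29:731  30:2143  31:3
  32:1903  33:1878  34:1036  35:1983  36:1253  37:1325  38:1948  39:1971
  40:754  41:926  42:175  43:1152  44:484  45:368  46:1867  47:381
  48:2210
Giant step factor: 2215^(-49) ≡ 457 (mod 2371).
Scan 247·457^i mod 2371 for i = 0, 1, …:
  i=0: 247   i=1: 1442   i=2: 2227   i=3: 580
  i=4: 1879   i=5: 401   i=6: 690   i=7: 2358
  i=8: 1172   i=9: 2129   i=10: 843   i=11: 1149
  i=12: 1102   i=13: 962
Match at i=13, j=20: x = 13·49 + 20 = 657.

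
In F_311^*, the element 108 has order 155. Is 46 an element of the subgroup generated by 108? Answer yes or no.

46 ∈ ⟨108⟩ iff 46^155 ≡ 1 (mod 311), since |⟨108⟩| = 155.
46^155 mod 311 = 310.
Since 310 ≠ 1, 46 does not lie in the subgroup.

no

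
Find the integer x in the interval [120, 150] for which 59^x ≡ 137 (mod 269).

Compute 59^120 mod 269 = 235, then multiply by 59 repeatedly:
  59^120=235  59^121=146  59^122=6  59^123=85  59^124=173
  59^125=254  59^126=191  59^127=240  59^128=172  59^129=195
  59^130=207  59^131=108  59^132=185  59^133=155  59^134=268
  59^135=210  59^136=16  59^137=137
Found 137 at exponent 137.

137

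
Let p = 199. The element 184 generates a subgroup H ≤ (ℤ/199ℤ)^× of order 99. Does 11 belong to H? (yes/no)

no

11 ∈ ⟨184⟩ iff 11^99 ≡ 1 (mod 199), since |⟨184⟩| = 99.
11^99 mod 199 = 198.
Since 198 ≠ 1, 11 does not lie in the subgroup.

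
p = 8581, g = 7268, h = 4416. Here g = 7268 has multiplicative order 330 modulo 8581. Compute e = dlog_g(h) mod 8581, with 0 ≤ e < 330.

104

Baby-step giant-step with m = ceil(sqrt(330)) = 19.
Baby table (7268^j mod 8581 for j=0..18):
  0:1  1:7268  2:7769  3:2112  4:7188  5:1256  6:7005  7:1267
  8:1143  9:916  10:7213  11:2755  12:3867  13:2581  14:642  15:6573
  16:2137  17:106  18:6699
Giant step factor: 7268^(-19) ≡ 4356 (mod 8581).
Scan 4416·4356^i mod 8581 for i = 0, 1, …:
  i=0: 4416   i=1: 6075   i=2: 7477   i=3: 4917
  i=4: 276   i=5: 916
Match at i=5, j=9: e = 5·19 + 9 = 104.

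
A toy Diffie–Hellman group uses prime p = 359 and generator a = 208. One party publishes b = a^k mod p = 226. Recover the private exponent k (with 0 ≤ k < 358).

Baby-step giant-step with m = ceil(sqrt(358)) = 19.
Baby table (208^j mod 359 for j=0..18):
  0:1  1:208  2:184  3:218  4:110  5:263  6:136  7:286
  8:253  9:210  10:241  11:227  12:187  13:124  14:303  15:199
  16:107  17:357  18:302
Giant step factor: 208^(-19) ≡ 319 (mod 359).
Scan 226·319^i mod 359 for i = 0, 1, …:
  i=0: 226   i=1: 294   i=2: 87   i=3: 110
Match at i=3, j=4: k = 3·19 + 4 = 61.

61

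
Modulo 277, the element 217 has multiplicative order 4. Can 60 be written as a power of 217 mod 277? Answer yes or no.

⟨217⟩ has order 4; its elements mod 277 are {1, 60, 217, 276}.
60 is in this set.

yes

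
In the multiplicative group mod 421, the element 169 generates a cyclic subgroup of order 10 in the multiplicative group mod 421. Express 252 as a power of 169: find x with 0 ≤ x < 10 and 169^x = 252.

6

Successive powers of 169 modulo 421:
  169^0=1  169^1=169  169^2=354  169^3=44  169^4=279  169^5=420
  169^6=252
So 169^6 ≡ 252 (mod 421), giving x = 6.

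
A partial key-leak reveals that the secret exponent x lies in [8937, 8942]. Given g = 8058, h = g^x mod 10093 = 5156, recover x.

8941

Compute 8058^8937 mod 10093 = 6052, then multiply by 8058 repeatedly:
  8058^8937=6052  8058^8938=7733  8058^8939=8425  8058^8940=3132  8058^8941=5156
Found 5156 at exponent 8941.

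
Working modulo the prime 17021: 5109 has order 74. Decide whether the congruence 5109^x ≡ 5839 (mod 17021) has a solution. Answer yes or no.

no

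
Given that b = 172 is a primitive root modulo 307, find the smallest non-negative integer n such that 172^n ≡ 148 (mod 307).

Baby-step giant-step with m = ceil(sqrt(306)) = 18.
Baby table (172^j mod 307 for j=0..17):
  0:1  1:172  2:112  3:230  4:264  5:279  6:96  7:241
  8:7  9:283  10:170  11:75  12:6  13:111  14:58  15:152
  16:49  17:139
Giant step factor: 172^(-18) ≡ 105 (mod 307).
Scan 148·105^i mod 307 for i = 0, 1, …:
  i=0: 148   i=1: 190   i=2: 302   i=3: 89
  i=4: 135   i=5: 53   i=6: 39   i=7: 104
  i=8: 175   i=9: 262   i=10: 187   i=11: 294
  i=12: 170
Match at i=12, j=10: n = 12·18 + 10 = 226.

226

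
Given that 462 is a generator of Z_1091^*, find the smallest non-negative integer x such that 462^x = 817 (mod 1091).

Baby-step giant-step with m = ceil(sqrt(1090)) = 34.
Baby table (462^j mod 1091 for j=0..33):
  0:1  1:462  2:699  3:2  4:924  5:307  6:4  7:757
  8:614  9:8  10:423  11:137  12:16  13:846  14:274  15:32
  16:601  17:548  18:64  19:111  20:5  21:128  22:222  23:10
  24:256  25:444  26:20  27:512  28:888  29:40  30:1024  31:685
  32:80  33:957
Giant step factor: 462^(-34) ≡ 262 (mod 1091).
Scan 817·262^i mod 1091 for i = 0, 1, …:
  i=0: 817   i=1: 218   i=2: 384   i=3: 236
  i=4: 736   i=5: 816   i=6: 1047   i=7: 473
  i=8: 643   i=9: 452     …   i=15: 200
  i=16: 32
Match at i=16, j=15: x = 16·34 + 15 = 559.

559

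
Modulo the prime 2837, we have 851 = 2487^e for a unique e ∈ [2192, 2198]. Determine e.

2198

Compute 2487^2192 mod 2837 = 2479, then multiply by 2487 repeatedly:
  2487^2192=2479  2487^2193=472  2487^2194=2183  2487^2195=1940  2487^2196=1880
  2487^2197=184  2487^2198=851
Found 851 at exponent 2198.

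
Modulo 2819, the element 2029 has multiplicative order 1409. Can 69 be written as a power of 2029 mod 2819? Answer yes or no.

no

69 ∈ ⟨2029⟩ iff 69^1409 ≡ 1 (mod 2819), since |⟨2029⟩| = 1409.
69^1409 mod 2819 = 2818.
Since 2818 ≠ 1, 69 does not lie in the subgroup.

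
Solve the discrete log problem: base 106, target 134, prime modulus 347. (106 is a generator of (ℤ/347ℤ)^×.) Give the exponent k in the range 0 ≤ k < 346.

Baby-step giant-step with m = ceil(sqrt(346)) = 19.
Baby table (106^j mod 347 for j=0..18):
  0:1  1:106  2:132  3:112  4:74  5:210  6:52  7:307
  8:271  9:272  10:31  11:163  12:275  13:2  14:212  15:264
  16:224  17:148  18:73
Giant step factor: 106^(-19) ≡ 337 (mod 347).
Scan 134·337^i mod 347 for i = 0, 1, …:
  i=0: 134   i=1: 48   i=2: 214   i=3: 289
  i=4: 233   i=5: 99   i=6: 51   i=7: 184
  i=8: 242   i=9: 9     …   i=15: 208
  i=16: 2
Match at i=16, j=13: k = 16·19 + 13 = 317.

317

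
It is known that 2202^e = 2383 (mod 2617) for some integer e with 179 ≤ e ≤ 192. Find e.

182

Compute 2202^179 mod 2617 = 1191, then multiply by 2202 repeatedly:
  2202^179=1191  2202^180=348  2202^181=2132  2202^182=2383
Found 2383 at exponent 182.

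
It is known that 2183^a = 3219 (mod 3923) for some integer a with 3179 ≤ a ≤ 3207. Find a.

3191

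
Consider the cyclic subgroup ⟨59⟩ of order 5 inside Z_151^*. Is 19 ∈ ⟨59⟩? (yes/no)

yes

⟨59⟩ has order 5; its elements mod 151 are {1, 8, 19, 59, 64}.
19 is in this set.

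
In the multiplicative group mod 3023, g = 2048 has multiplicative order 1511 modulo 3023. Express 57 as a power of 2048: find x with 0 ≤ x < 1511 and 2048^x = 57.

Baby-step giant-step with m = ceil(sqrt(1511)) = 39.
Baby table (2048^j mod 3023 for j=0..38):
  0:1  1:2048  2:1403  3:1494  4:436  5:1143  6:1062  7:1439
  8:2670  9:2576  10:513  11:1643  12:265  13:1603  14:2989  15:2920
  16:666  17:595  18:291  19:437  20:168  21:2465  22:2933  23:83
  24:696  25:1575  26:59  27:2935  28:1156  29:479  30:1540  31:931
  32:2198  33:257  34:334  35:834  36:37  37:201  38:520
Giant step factor: 2048^(-39) ≡ 1515 (mod 3023).
Scan 57·1515^i mod 3023 for i = 0, 1, …:
  i=0: 57   i=1: 1711   i=2: 1454   i=3: 2066
  i=4: 1185   i=5: 2636   i=6: 157   i=7: 2061
  i=8: 2679   i=9: 1819     …   i=27: 1353
  i=28: 201
Match at i=28, j=37: x = 28·39 + 37 = 1129.

1129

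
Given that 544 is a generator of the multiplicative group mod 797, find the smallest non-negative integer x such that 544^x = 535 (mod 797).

Baby-step giant-step with m = ceil(sqrt(796)) = 29.
Baby table (544^j mod 797 for j=0..28):
  0:1  1:544  2:249  3:763  4:632  5:301  6:359  7:31
  8:127  9:546  10:540  11:464  12:564  13:768  14:164  15:749
  16:189  17:3  18:38  19:747  20:695  21:302  22:106  23:280
  24:93  25:381  26:44  27:26  28:595
Giant step factor: 544^(-29) ≡ 122 (mod 797).
Scan 535·122^i mod 797 for i = 0, 1, …:
  i=0: 535   i=1: 713   i=2: 113   i=3: 237
  i=4: 222   i=5: 783   i=6: 683   i=7: 438
  i=8: 37   i=9: 529     …   i=19: 157
  i=20: 26
Match at i=20, j=27: x = 20·29 + 27 = 607.

607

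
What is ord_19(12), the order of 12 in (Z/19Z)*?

6

The order of 12 must divide p − 1 = 18 = 2 · 3^2.
Divisors: 1, 2, 3, 6, 9, 18.
Check each in increasing order: 12^1 ≡ 12;  12^2 ≡ 11;  12^3 ≡ 18;  12^6 ≡ 1.
Smallest exponent giving 1 is 6.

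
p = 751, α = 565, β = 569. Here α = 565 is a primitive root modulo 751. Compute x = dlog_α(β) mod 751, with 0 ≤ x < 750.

Baby-step giant-step with m = ceil(sqrt(750)) = 28.
Baby table (565^j mod 751 for j=0..27):
  0:1  1:565  2:50  3:463  4:247  5:620  6:334  7:209
  8:178  9:687  10:639  11:555  12:408  13:714  14:123  15:403
  16:142  17:624  18:341  19:409  20:528  21:173  22:115  23:389
  24:493  25:675  26:618  27:706
Giant step factor: 565^(-28) ≡ 689 (mod 751).
Scan 569·689^i mod 751 for i = 0, 1, …:
  i=0: 569   i=1: 19   i=2: 324   i=3: 189
  i=4: 298   i=5: 299   i=6: 237   i=7: 326
  i=8: 65   i=9: 476   i=10: 528
Match at i=10, j=20: x = 10·28 + 20 = 300.

300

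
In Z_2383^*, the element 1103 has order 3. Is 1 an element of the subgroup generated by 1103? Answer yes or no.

yes

⟨1103⟩ has order 3; its elements mod 2383 are {1, 1103, 1279}.
1 is in this set.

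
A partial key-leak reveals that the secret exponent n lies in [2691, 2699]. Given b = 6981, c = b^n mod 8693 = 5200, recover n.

2694

Compute 6981^2691 mod 8693 = 3139, then multiply by 6981 repeatedly:
  6981^2691=3139  6981^2692=6999  6981^2693=5359  6981^2694=5200
Found 5200 at exponent 2694.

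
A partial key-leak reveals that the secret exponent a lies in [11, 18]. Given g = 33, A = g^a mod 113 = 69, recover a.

14

Compute 33^11 mod 113 = 23, then multiply by 33 repeatedly:
  33^11=23  33^12=81  33^13=74  33^14=69
Found 69 at exponent 14.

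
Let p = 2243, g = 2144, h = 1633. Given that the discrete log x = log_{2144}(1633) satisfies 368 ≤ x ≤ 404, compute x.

Compute 2144^368 mod 2243 = 1189, then multiply by 2144 repeatedly:
  2144^368=1189  2144^369=1168  2144^370=1004  2144^371=1539  2144^372=163
  2144^373=1807  2144^374=547  2144^375=1922  2144^376=377  2144^377=808
  2144^378=756  2144^379=1418  2144^380=927  2144^381=190  2144^382=1377
  2144^383=500  2144^384=2089  2144^385=1788  2144^386=185  2144^387=1872
  2144^388=841  2144^389=1975  2144^390=1859  2144^391=2128  2144^392=170
  2144^393=1114  2144^394=1864  2144^395=1633
Found 1633 at exponent 395.

395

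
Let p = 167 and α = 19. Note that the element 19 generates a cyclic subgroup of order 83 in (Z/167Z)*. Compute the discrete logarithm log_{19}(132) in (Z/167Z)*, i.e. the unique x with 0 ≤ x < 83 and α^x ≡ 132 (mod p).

55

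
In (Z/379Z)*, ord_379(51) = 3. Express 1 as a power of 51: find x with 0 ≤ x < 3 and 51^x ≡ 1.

Successive powers of 51 modulo 379:
  51^0=1
So 51^0 ≡ 1 (mod 379), giving x = 0.

0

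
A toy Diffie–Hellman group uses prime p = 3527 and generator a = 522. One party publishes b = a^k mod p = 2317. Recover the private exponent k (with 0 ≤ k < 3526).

1318

Baby-step giant-step with m = ceil(sqrt(3526)) = 60.
Baby table (522^j mod 3527 for j=0..59):
  0:1  1:522  2:905  3:3319  4:761  5:2218  6:940  7:427
  8:693  9:1992  10:2886  11:463  12:1850  13:2829  14:2452  15:3170
  16:577  17:1399  18:189  19:3429  20:1749  21:3012  22:2749  23:3016
  24:1310  25:3109  26:478  27:2626  28:2296  29:2859  30:477  31:2104
  32:1391  33:3067  34:3243  35:3413  36:451  37:2640  38:2550  39:1421
  40:1092  41:2177  42:700  43:2119  44:2167  45:2534  46:123  47:720
  48:1978  49:2632  50:1901  51:1235  52:2756  53:3143  54:591  55:1653
  56:2278  57:517  58:1822  59:2321
Giant step factor: 522^(-60) ≡ 3480 (mod 3527).
Scan 2317·3480^i mod 3527 for i = 0, 1, …:
  i=0: 2317   i=1: 438   i=2: 576   i=3: 1144
  i=4: 2664   i=5: 1764   i=6: 1740   i=7: 2868
  i=8: 2757   i=9: 920     …   i=20: 1312
  i=21: 1822
Match at i=21, j=58: k = 21·60 + 58 = 1318.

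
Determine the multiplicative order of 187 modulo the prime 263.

131

The order of 187 must divide p − 1 = 262 = 2 · 131.
Divisors: 1, 2, 131, 262.
Check each in increasing order: 187^1 ≡ 187;  187^2 ≡ 253;  187^131 ≡ 1.
Smallest exponent giving 1 is 131.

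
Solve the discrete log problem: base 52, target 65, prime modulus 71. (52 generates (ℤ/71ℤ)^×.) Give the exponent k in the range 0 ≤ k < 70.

37

Baby-step giant-step with m = ceil(sqrt(70)) = 9.
Baby table (52^j mod 71 for j=0..8):
  0:1  1:52  2:6  3:28  4:36  5:26  6:3  7:14
  8:18
Giant step factor: 52^(-9) ≡ 11 (mod 71).
Scan 65·11^i mod 71 for i = 0, 1, …:
  i=0: 65   i=1: 5   i=2: 55   i=3: 37
  i=4: 52
Match at i=4, j=1: k = 4·9 + 1 = 37.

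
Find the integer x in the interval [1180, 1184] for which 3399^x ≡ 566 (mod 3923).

Compute 3399^1180 mod 3923 = 566, then multiply by 3399 repeatedly:
  3399^1180=566
Found 566 at exponent 1180.

1180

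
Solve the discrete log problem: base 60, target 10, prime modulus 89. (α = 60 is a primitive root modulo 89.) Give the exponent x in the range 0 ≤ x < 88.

82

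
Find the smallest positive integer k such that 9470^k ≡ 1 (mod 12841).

The order of 9470 must divide p − 1 = 12840 = 2^3 · 3 · 5 · 107.
Divisors: 1, 2, 3, 4, 5, 6, 8, 10, 12, 15, 20, 24, 30, 40, 60, 107, 120, 214, 321, 428, 535, 642, 856, 1070, 1284, 1605, 2140, 2568, 3210, 4280, 6420, 12840.
Check each in increasing order: 9470^1 ≡ 9470;  9470^2 ≡ 12197;  9470^3 ≡ 795;  9470^4 ≡ 3824;  9470^5 ≡ 1660;  9470^6 ≡ 2816;  9470^8 ≡ 9918;  9470^10 ≡ 7626;  9470^12 ≡ 6959;  9470^15 ≡ 10775;  9470^20 ≡ 11828;  9470^24 ≡ 4270;  9470^30 ≡ 5144;  9470^40 ≡ 11730;  9470^60 ≡ 8276;  9470^107 ≡ 12840;  9470^120 ≡ 11123;  9470^214 ≡ 1.
Smallest exponent giving 1 is 214.

214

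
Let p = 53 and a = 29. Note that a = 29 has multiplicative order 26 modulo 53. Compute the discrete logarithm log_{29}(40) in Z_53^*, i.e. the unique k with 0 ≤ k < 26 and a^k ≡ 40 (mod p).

9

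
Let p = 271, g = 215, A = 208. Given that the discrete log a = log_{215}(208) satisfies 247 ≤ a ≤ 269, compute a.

259

Compute 215^247 mod 271 = 234, then multiply by 215 repeatedly:
  215^247=234  215^248=175  215^249=227  215^250=25  215^251=226
  215^252=81  215^253=71  215^254=89  215^255=165  215^256=245
  215^257=101  215^258=35  215^259=208
Found 208 at exponent 259.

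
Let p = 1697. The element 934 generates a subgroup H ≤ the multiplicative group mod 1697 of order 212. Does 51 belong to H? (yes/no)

51 ∈ ⟨934⟩ iff 51^212 ≡ 1 (mod 1697), since |⟨934⟩| = 212.
51^212 mod 1697 = 1.
Since 1 = 1, 51 lies in the subgroup.

yes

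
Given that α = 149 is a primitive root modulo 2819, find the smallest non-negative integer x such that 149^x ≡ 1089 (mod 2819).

Baby-step giant-step with m = ceil(sqrt(2818)) = 54.
Baby table (149^j mod 2819 for j=0..53):
  0:1  1:149  2:2468  3:1262  4:1984  5:2440  6:2728  7:536
  8:932  9:737  10:2691  11:661  12:2643  13:1966  14:2577  15:589
  16:372  17:1867  18:1921  19:1510  20:2289  21:2781  22:2795  23:2062
  24:2786  25:721  26:307  27:639  28:2184  29:1231  30:184  31:2045
  32:253  33:1050  34:1405  35:739  36:170  37:2778  38:2348  39:296
  40:1819  41:407  42:1444  43:912  44:576  45:1254  46:792  47:2429
  48:1089  49:1578  50:1145  51:1465  52:1222  53:1662
Giant step factor: 149^(-54) ≡ 2111 (mod 2819).
Scan 1089·2111^i mod 2819 for i = 0, 1, …:
  i=0: 1089
Match at i=0, j=48: x = 0·54 + 48 = 48.

48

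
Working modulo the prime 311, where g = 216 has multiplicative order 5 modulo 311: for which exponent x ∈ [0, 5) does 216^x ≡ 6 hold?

2

Successive powers of 216 modulo 311:
  216^0=1  216^1=216  216^2=6
So 216^2 ≡ 6 (mod 311), giving x = 2.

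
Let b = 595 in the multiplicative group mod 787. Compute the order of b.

131

The order of 595 must divide p − 1 = 786 = 2 · 3 · 131.
Divisors: 1, 2, 3, 6, 131, 262, 393, 786.
Check each in increasing order: 595^1 ≡ 595;  595^2 ≡ 662;  595^3 ≡ 390;  595^6 ≡ 209;  595^131 ≡ 1.
Smallest exponent giving 1 is 131.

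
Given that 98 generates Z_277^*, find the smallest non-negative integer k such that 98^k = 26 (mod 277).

171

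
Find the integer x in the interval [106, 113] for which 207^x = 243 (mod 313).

112

Compute 207^106 mod 313 = 38, then multiply by 207 repeatedly:
  207^106=38  207^107=41  207^108=36  207^109=253  207^110=100
  207^111=42  207^112=243
Found 243 at exponent 112.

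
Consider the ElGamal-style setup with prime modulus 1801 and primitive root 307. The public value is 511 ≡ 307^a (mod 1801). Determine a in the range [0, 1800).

Baby-step giant-step with m = ceil(sqrt(1800)) = 43.
Baby table (307^j mod 1801 for j=0..42):
  0:1  1:307  2:597  3:1378  4:1612  5:1410  6:630  7:703
  8:1502  9:58  10:1597  11:407  12:680  13:1645  14:735  15:520
  16:1152  17:668  18:1563  19:775  20:193  21:1619  22:1758  23:1207
  24:1344  25:179  26:923  27:604  28:1726  29:388  30:250  31:1108
  32:1568  33:509  34:1377  35:1305  36:813  37:1053  38:892  39:92
  40:1229  41:894  42:706
Giant step factor: 307^(-43) ≡ 194 (mod 1801).
Scan 511·194^i mod 1801 for i = 0, 1, …:
  i=0: 511   i=1: 79   i=2: 918   i=3: 1594
  i=4: 1265   i=5: 474   i=6: 105   i=7: 559
  i=8: 386   i=9: 1043   i=10: 630
Match at i=10, j=6: a = 10·43 + 6 = 436.

436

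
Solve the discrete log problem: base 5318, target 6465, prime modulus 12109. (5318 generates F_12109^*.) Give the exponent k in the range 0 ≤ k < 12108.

9386

Baby-step giant-step with m = ceil(sqrt(12108)) = 111.
Baby table (5318^j mod 12109 for j=0..110):
  0:1  1:5318  2:6609  3:6344  4:1718  5:6138  6:8129  7:892
  8:9037  9:10254  10:3945  11:6722  12:1828  13:9886  14:8579  15:8519
  16:4273  17:7330  18:2069  19:7970  20:2960  21:11689  22:6605  23:9290
  24:11609  25:4980  26:1257  27:558  28:739  29:6686  30:4124  31:2033
  32:10266  33:7216  34:1267  35:5302  36:6284  37:9581  38:9195  39:2868
  40:6793  41:4027  42:6874  43:10970  44:9407  45:4147  46:3257  47:4856
  48:7820  49:4454  50:1168  51:11616  52:5879  53:11193  54:8639  55:656
  56:1216  57:482  58:8277  59:871  60:6340  61:4664  62:3920  63:6971
  64:6129  65:8703  66:1956  67:377  68:6901  69:9248  70:6215  71:5909
  72:1207  73:1056  74:9341  75:4320  76:2987  77:9967  78:3413  79:11052
  80:9559  81:1180  82:2778  83:424  84:2558  85:5037  86:1658  87:1892
  88:11186  89:7740  90:2829  91:5244  92:565  93:1638  94:4513  95:96
  96:1950  97:4796  98:3574  99:7511  100:8016  101:5408  102:869  103:7813
  104:3555  105:3341  106:3535  107:5962  108:4554  109:172  110:6521
Giant step factor: 5318^(-111) ≡ 6103 (mod 12109).
Scan 6465·6103^i mod 12109 for i = 0, 1, …:
  i=0: 6465   i=1: 4773   i=2: 7474   i=3: 11328
  i=4: 4503   i=5: 6488   i=6: 11943   i=7: 4058
  i=8: 3069   i=9: 9593     …   i=83: 705
  i=84: 3920
Match at i=84, j=62: k = 84·111 + 62 = 9386.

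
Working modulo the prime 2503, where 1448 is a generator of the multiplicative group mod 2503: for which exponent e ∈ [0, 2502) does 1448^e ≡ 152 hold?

Baby-step giant-step with m = ceil(sqrt(2502)) = 51.
Baby table (1448^j mod 2503 for j=0..50):
  0:1  1:1448  2:1693  3:1027  4:314  5:1629  6:966  7:2094
  8:979  9:894  10:461  11:1730  12:2040  13:380  14:2083  15:69
  16:2295  17:1679  18:779  19:1642  20:2269  21:1576  22:1815  23:2473
  24:1614  25:1773  26:1729  27:592  28:1190  29:1056  30:2258  31:666
  32:713  33:1188  34:663  35:1375  36:1115  37:85  38:433  39:1234
  40:2193  41:1660  42:800  43:2014  44:277  45:616  46:900  47:1640
  48:1876  49:693  50:2264
Giant step factor: 1448^(-51) ≡ 194 (mod 2503).
Scan 152·194^i mod 2503 for i = 0, 1, …:
  i=0: 152   i=1: 1955   i=2: 1317   i=3: 192
  i=4: 2206   i=5: 2454   i=6: 506   i=7: 547
  i=8: 992   i=9: 2220     …   i=17: 1183
  i=18: 1729
Match at i=18, j=26: e = 18·51 + 26 = 944.

944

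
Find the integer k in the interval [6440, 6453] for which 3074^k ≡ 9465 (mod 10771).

6449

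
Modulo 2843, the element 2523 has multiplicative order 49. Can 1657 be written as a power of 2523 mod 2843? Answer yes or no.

1657 ∈ ⟨2523⟩ iff 1657^49 ≡ 1 (mod 2843), since |⟨2523⟩| = 49.
1657^49 mod 2843 = 2830.
Since 2830 ≠ 1, 1657 does not lie in the subgroup.

no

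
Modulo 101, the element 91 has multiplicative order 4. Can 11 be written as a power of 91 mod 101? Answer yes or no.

no

11 ∈ ⟨91⟩ iff 11^4 ≡ 1 (mod 101), since |⟨91⟩| = 4.
11^4 mod 101 = 97.
Since 97 ≠ 1, 11 does not lie in the subgroup.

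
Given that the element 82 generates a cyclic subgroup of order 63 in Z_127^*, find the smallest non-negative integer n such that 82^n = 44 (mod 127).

13

Successive powers of 82 modulo 127:
  82^0=1  82^1=82  82^2=120  82^3=61  82^4=49  82^5=81
  82^6=38  82^7=68  82^8=115  82^9=32  82^10=84  82^11=30
  82^12=47  82^13=44
So 82^13 ≡ 44 (mod 127), giving n = 13.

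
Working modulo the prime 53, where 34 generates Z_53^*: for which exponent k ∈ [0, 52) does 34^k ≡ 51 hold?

45

Baby-step giant-step with m = ceil(sqrt(52)) = 8.
Baby table (34^j mod 53 for j=0..7):
  0:1  1:34  2:43  3:31  4:47  5:8  6:7  7:26
Giant step factor: 34^(-8) ≡ 28 (mod 53).
Scan 51·28^i mod 53 for i = 0, 1, …:
  i=0: 51   i=1: 50   i=2: 22   i=3: 33
  i=4: 23   i=5: 8
Match at i=5, j=5: k = 5·8 + 5 = 45.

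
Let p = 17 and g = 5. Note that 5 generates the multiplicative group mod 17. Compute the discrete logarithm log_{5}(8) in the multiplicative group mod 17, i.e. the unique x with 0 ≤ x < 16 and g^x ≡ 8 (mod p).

Successive powers of 5 modulo 17:
  5^0=1  5^1=5  5^2=8
So 5^2 ≡ 8 (mod 17), giving x = 2.

2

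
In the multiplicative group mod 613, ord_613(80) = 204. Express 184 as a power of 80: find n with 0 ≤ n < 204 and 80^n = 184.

64

Baby-step giant-step with m = ceil(sqrt(204)) = 15.
Baby table (80^j mod 613 for j=0..14):
  0:1  1:80  2:270  3:145  4:566  5:531  6:183  7:541
  8:370  9:176  10:594  11:319  12:387  13:310  14:280
Giant step factor: 80^(-15) ≡ 589 (mod 613).
Scan 184·589^i mod 613 for i = 0, 1, …:
  i=0: 184   i=1: 488   i=2: 548   i=3: 334
  i=4: 566
Match at i=4, j=4: n = 4·15 + 4 = 64.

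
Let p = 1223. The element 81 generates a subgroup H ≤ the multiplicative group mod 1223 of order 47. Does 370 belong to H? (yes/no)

370 ∈ ⟨81⟩ iff 370^47 ≡ 1 (mod 1223), since |⟨81⟩| = 47.
370^47 mod 1223 = 1.
Since 1 = 1, 370 lies in the subgroup.

yes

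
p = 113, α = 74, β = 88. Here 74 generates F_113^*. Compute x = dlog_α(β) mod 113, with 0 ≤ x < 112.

34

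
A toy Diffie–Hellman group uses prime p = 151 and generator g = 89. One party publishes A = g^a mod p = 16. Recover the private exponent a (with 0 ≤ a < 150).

Baby-step giant-step with m = ceil(sqrt(150)) = 13.
Baby table (89^j mod 151 for j=0..12):
  0:1  1:89  2:69  3:101  4:80  5:23  6:84  7:77
  8:58  9:28  10:76  11:120  12:110
Giant step factor: 89^(-13) ≡ 6 (mod 151).
Scan 16·6^i mod 151 for i = 0, 1, …:
  i=0: 16   i=1: 96   i=2: 123   i=3: 134
  i=4: 49   i=5: 143   i=6: 103   i=7: 14
  i=8: 84
Match at i=8, j=6: a = 8·13 + 6 = 110.

110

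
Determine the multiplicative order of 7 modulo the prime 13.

12

The order of 7 must divide p − 1 = 12 = 2^2 · 3.
Divisors: 1, 2, 3, 4, 6, 12.
Check each in increasing order: 7^1 ≡ 7;  7^2 ≡ 10;  7^3 ≡ 5;  7^4 ≡ 9;  7^6 ≡ 12;  7^12 ≡ 1.
Smallest exponent giving 1 is 12.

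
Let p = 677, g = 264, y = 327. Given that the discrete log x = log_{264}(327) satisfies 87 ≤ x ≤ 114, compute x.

Compute 264^87 mod 677 = 74, then multiply by 264 repeatedly:
  264^87=74  264^88=580  264^89=118  264^90=10  264^91=609
  264^92=327
Found 327 at exponent 92.

92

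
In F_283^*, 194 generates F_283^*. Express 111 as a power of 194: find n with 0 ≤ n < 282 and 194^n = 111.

120

Baby-step giant-step with m = ceil(sqrt(282)) = 17.
Baby table (194^j mod 283 for j=0..16):
  0:1  1:194  2:280  3:267  4:9  5:48  6:256  7:139
  8:81  9:149  10:40  11:119  12:163  13:209  14:77  15:222
  16:52
Giant step factor: 194^(-17) ≡ 133 (mod 283).
Scan 111·133^i mod 283 for i = 0, 1, …:
  i=0: 111   i=1: 47   i=2: 25   i=3: 212
  i=4: 179   i=5: 35   i=6: 127   i=7: 194
Match at i=7, j=1: n = 7·17 + 1 = 120.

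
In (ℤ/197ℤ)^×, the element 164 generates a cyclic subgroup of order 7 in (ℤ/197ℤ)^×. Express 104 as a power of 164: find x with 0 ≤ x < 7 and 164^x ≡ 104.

2

Successive powers of 164 modulo 197:
  164^0=1  164^1=164  164^2=104
So 164^2 ≡ 104 (mod 197), giving x = 2.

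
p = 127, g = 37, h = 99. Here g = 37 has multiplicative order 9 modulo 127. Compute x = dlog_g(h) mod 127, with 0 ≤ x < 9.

2

Successive powers of 37 modulo 127:
  37^0=1  37^1=37  37^2=99
So 37^2 ≡ 99 (mod 127), giving x = 2.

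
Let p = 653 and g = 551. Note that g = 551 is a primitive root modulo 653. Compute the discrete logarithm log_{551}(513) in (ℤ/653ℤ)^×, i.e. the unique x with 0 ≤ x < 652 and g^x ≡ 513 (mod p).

Baby-step giant-step with m = ceil(sqrt(652)) = 26.
Baby table (551^j mod 653 for j=0..25):
  0:1  1:551  2:609  3:570  4:630  5:387  6:359  7:603
  8:529  9:241  10:232  11:497  12:240  13:334  14:541  15:323
  16:357  17:154  18:617  19:407  20:278  21:376  22:175  23:434
  24:136  25:494
Giant step factor: 551^(-26) ≡ 238 (mod 653).
Scan 513·238^i mod 653 for i = 0, 1, …:
  i=0: 513   i=1: 636   i=2: 525   i=3: 227
  i=4: 480   i=5: 618   i=6: 159   i=7: 621
  i=8: 220   i=9: 120     …   i=18: 177
  i=19: 334
Match at i=19, j=13: x = 19·26 + 13 = 507.

507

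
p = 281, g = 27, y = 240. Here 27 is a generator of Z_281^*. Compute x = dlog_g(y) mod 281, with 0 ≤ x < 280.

241

Baby-step giant-step with m = ceil(sqrt(280)) = 17.
Baby table (27^j mod 281 for j=0..16):
  0:1  1:27  2:167  3:13  4:70  5:204  6:169  7:67
  8:123  9:230  10:28  11:194  12:180  13:83  14:274  15:92
  16:236
Giant step factor: 27^(-17) ≡ 176 (mod 281).
Scan 240·176^i mod 281 for i = 0, 1, …:
  i=0: 240   i=1: 90   i=2: 104   i=3: 39
  i=4: 120   i=5: 45   i=6: 52   i=7: 160
  i=8: 60   i=9: 163     …   i=13: 222
  i=14: 13
Match at i=14, j=3: x = 14·17 + 3 = 241.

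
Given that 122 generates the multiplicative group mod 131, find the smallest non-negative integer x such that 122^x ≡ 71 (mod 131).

55

Baby-step giant-step with m = ceil(sqrt(130)) = 12.
Baby table (122^j mod 131 for j=0..11):
  0:1  1:122  2:81  3:57  4:11  5:32  6:105  7:103
  8:121  9:90  10:107  11:85
Giant step factor: 122^(-12) ≡ 25 (mod 131).
Scan 71·25^i mod 131 for i = 0, 1, …:
  i=0: 71   i=1: 72   i=2: 97   i=3: 67
  i=4: 103
Match at i=4, j=7: x = 4·12 + 7 = 55.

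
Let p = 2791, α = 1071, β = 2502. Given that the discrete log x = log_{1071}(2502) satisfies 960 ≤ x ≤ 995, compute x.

Compute 1071^960 mod 2791 = 1108, then multiply by 1071 repeatedly:
  1071^960=1108  1071^961=493  1071^962=504  1071^963=1121  1071^964=461
  1071^965=2515  1071^966=250  1071^967=2605  1071^968=1746  1071^969=2787
  1071^970=1298  1071^971=240  1071^972=268  1071^973=2346  1071^974=666
  1071^975=1581  1071^976=1905  1071^977=34  1071^978=131  1071^979=751
  1071^980=513  1071^981=2387  1071^982=2712  1071^983=1912  1071^984=1949
  1071^985=2502
Found 2502 at exponent 985.

985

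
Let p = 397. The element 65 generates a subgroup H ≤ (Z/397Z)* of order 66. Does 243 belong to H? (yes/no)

243 ∈ ⟨65⟩ iff 243^66 ≡ 1 (mod 397), since |⟨65⟩| = 66.
243^66 mod 397 = 34.
Since 34 ≠ 1, 243 does not lie in the subgroup.

no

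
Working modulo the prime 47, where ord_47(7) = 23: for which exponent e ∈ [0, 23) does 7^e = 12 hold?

19

Successive powers of 7 modulo 47:
  7^0=1  7^1=7  7^2=2  7^3=14  7^4=4  7^5=28
  7^6=8  7^7=9  7^8=16  7^9=18  7^10=32  7^11=36
  7^12=17  7^13=25  7^14=34  7^15=3  7^16=21  7^17=6
  7^18=42  7^19=12
So 7^19 ≡ 12 (mod 47), giving e = 19.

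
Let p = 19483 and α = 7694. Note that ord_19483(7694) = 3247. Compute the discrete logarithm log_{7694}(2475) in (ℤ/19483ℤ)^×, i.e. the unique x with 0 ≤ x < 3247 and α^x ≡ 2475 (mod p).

1655

Baby-step giant-step with m = ceil(sqrt(3247)) = 57.
Baby table (7694^j mod 19483 for j=0..56):
  0:1  1:7694  2:8282  3:12298  4:11364  5:14395  6:13758  7:2913
  8:7172  9:5512  10:14320  11:1715  12:5219  13:523  14:10464  15:6260
  16:2464  17:1057  18:8147  19:6207  20:3825  21:10220  22:18775  23:7888
  24:727  25:1917  26:767  27:17432  28:836  29:2794  30:7287  31:13587
  32:12083  33:13209  34:6718  35:19376  36:14511  37:10044  38:8958  39:11481
  40:18375  41:8602  42:37  43:11916  44:14189  45:6917  46:11325  47:6574
  48:2488  49:10366  50:12085  51:9114  52:3799  53:5006  54:17756  55:19351
  56:16991
Giant step factor: 7694^(-57) ≡ 17361 (mod 19483).
Scan 2475·17361^i mod 19483 for i = 0, 1, …:
  i=0: 2475   i=1: 8460   i=2: 11206   i=3: 9611
  i=4: 4159   i=5: 401   i=6: 6330   i=7: 11010
  i=8: 16380   i=9: 18795     …   i=28: 143
  i=29: 8282
Match at i=29, j=2: x = 29·57 + 2 = 1655.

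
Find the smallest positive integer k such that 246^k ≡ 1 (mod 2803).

The order of 246 must divide p − 1 = 2802 = 2 · 3 · 467.
Divisors: 1, 2, 3, 6, 467, 934, 1401, 2802.
Check each in increasing order: 246^1 ≡ 246;  246^2 ≡ 1653;  246^3 ≡ 203;  246^6 ≡ 1967;  246^467 ≡ 414;  246^934 ≡ 413;  246^1401 ≡ 2802;  246^2802 ≡ 1.
Smallest exponent giving 1 is 2802.

2802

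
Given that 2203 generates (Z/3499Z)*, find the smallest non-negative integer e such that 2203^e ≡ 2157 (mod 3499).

1919

Baby-step giant-step with m = ceil(sqrt(3498)) = 60.
Baby table (2203^j mod 3499 for j=0..59):
  0:1  1:2203  2:96  3:1548  4:2218  5:1650  6:2988  7:945
  8:3429  9:3245  10:278  11:109  12:2195  13:3466  14:780  15:331
  16:1401  17:285  18:1534  19:2867  20:306  21:2310  22:1384  23:1323
  24:3401  25:1044  26:1089  27:2252  28:3073  29:2753  30:1092  31:1863
  32:3361  33:399  34:748  35:3314  36:1828  37:3234  38:538  39:2552
  40:2662  41:62  42:125  43:2453  44:1503  45:1055  46:829  47:3308
  48:2606  49:2658  50:1747  51:3240  52:3259  53:3128  54:1453  55:2873
  56:3027  57:2886  58:175  59:635
Giant step factor: 2203^(-60) ≡ 146 (mod 3499).
Scan 2157·146^i mod 3499 for i = 0, 1, …:
  i=0: 2157   i=1: 12   i=2: 1752   i=3: 365
  i=4: 805   i=5: 2063   i=6: 284   i=7: 2975
  i=8: 474   i=9: 2723     …   i=30: 3048
  i=31: 635
Match at i=31, j=59: e = 31·60 + 59 = 1919.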